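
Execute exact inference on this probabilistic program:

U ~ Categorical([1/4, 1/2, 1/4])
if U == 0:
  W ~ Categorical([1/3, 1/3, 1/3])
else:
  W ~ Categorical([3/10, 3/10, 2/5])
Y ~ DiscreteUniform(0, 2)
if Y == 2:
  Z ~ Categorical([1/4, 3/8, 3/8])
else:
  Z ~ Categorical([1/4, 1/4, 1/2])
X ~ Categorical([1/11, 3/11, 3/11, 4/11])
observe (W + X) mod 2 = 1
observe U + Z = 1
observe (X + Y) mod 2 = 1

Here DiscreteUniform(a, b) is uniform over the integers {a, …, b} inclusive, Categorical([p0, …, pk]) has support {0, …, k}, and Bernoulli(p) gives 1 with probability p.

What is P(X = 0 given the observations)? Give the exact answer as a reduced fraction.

P(X = 0 | obs) = 2/75

Enumerate traces; 20 have nonzero weight after conditioning:
  (U=0, W=0, Y=0, Z=1, X=1) weight 1/528
  (U=0, W=0, Y=0, Z=1, X=3) weight 1/396
  (U=0, W=0, Y=2, Z=1, X=1) weight 1/352
  (U=0, W=0, Y=2, Z=1, X=3) weight 1/264
  (U=0, W=1, Y=1, Z=1, X=0) weight 1/1584
  (U=0, W=1, Y=1, Z=1, X=2) weight 1/528
  (U=0, W=2, Y=0, Z=1, X=1) weight 1/528
  (U=0, W=2, Y=0, Z=1, X=3) weight 1/396
  … 12 more
Group by X:
  weight(X=0) = 7/3960
  weight(X=1) = 67/2640
  weight(X=2) = 7/1320
  weight(X=3) = 67/1980
Total weight = 7/3960 + 67/2640 + 7/1320 + 67/1980 = 35/528
P(X=0 | obs) = 7/3960 / 35/528 = 2/75
P(X=1 | obs) = 67/2640 / 35/528 = 67/175
P(X=2 | obs) = 7/1320 / 35/528 = 2/25
P(X=3 | obs) = 67/1980 / 35/528 = 268/525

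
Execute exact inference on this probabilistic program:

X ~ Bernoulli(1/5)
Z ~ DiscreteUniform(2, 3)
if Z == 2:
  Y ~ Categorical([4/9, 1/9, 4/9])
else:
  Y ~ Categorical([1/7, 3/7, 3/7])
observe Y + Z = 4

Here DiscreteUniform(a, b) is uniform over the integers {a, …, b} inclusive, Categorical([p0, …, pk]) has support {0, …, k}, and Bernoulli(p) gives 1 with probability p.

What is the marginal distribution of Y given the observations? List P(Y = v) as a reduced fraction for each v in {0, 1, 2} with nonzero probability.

Enumerate traces; 4 have nonzero weight after conditioning:
  (X=0, Z=2, Y=2) weight 8/45
  (X=0, Z=3, Y=1) weight 6/35
  (X=1, Z=2, Y=2) weight 2/45
  (X=1, Z=3, Y=1) weight 3/70
Group by Y:
  weight(Y=1) = 3/14
  weight(Y=2) = 2/9
Total weight = 3/14 + 2/9 = 55/126
P(Y=1 | obs) = 3/14 / 55/126 = 27/55
P(Y=2 | obs) = 2/9 / 55/126 = 28/55

P(Y=1) = 27/55, P(Y=2) = 28/55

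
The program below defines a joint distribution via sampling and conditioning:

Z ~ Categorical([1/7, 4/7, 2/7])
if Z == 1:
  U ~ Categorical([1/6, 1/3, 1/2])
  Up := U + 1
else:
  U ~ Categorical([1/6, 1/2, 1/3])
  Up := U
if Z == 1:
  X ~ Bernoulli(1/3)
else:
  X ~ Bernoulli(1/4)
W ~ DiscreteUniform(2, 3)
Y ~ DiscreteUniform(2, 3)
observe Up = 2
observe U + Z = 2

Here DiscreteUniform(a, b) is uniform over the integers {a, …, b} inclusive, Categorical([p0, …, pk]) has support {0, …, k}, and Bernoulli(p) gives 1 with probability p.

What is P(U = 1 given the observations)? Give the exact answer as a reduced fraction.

Enumerate traces; 16 have nonzero weight after conditioning:
  (Z=0, U=2, X=0, W=2, Y=2) weight 1/112
  (Z=0, U=2, X=0, W=2, Y=3) weight 1/112
  (Z=0, U=2, X=0, W=3, Y=2) weight 1/112
  (Z=0, U=2, X=0, W=3, Y=3) weight 1/112
  (Z=0, U=2, X=1, W=2, Y=2) weight 1/336
  (Z=0, U=2, X=1, W=2, Y=3) weight 1/336
  (Z=0, U=2, X=1, W=3, Y=2) weight 1/336
  (Z=0, U=2, X=1, W=3, Y=3) weight 1/336
  (Z=1, U=1, X=0, W=2, Y=2) weight 2/63
  … 7 more
Group by U:
  weight(U=1) = 4/21
  weight(U=2) = 1/21
Total weight = 4/21 + 1/21 = 5/21
P(U=1 | obs) = 4/21 / 5/21 = 4/5
P(U=2 | obs) = 1/21 / 5/21 = 1/5

P(U = 1 | obs) = 4/5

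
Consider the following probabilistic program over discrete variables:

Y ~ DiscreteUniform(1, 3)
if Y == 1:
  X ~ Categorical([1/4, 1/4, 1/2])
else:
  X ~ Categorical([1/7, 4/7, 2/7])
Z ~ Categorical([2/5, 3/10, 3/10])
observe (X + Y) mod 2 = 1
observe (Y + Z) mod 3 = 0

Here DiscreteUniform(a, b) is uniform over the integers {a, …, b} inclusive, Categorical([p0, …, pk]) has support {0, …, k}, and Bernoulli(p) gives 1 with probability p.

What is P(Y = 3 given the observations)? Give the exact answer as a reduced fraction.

P(Y = 3 | obs) = 16/53

Enumerate traces; 5 have nonzero weight after conditioning:
  (Y=1, X=0, Z=2) weight 1/40
  (Y=1, X=2, Z=2) weight 1/20
  (Y=2, X=1, Z=1) weight 2/35
  (Y=3, X=0, Z=0) weight 2/105
  (Y=3, X=2, Z=0) weight 4/105
Group by Y:
  weight(Y=1) = 3/40
  weight(Y=2) = 2/35
  weight(Y=3) = 2/35
Total weight = 3/40 + 2/35 + 2/35 = 53/280
P(Y=1 | obs) = 3/40 / 53/280 = 21/53
P(Y=2 | obs) = 2/35 / 53/280 = 16/53
P(Y=3 | obs) = 2/35 / 53/280 = 16/53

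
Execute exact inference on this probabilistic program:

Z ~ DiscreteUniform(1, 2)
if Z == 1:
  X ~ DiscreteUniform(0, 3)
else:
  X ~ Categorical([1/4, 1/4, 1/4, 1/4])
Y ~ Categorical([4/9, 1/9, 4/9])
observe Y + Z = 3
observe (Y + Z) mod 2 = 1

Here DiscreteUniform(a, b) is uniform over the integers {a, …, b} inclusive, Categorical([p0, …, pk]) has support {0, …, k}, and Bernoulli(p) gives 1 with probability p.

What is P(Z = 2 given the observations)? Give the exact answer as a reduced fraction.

P(Z = 2 | obs) = 1/5

Enumerate traces; 8 have nonzero weight after conditioning:
  (Z=1, X=0, Y=2) weight 1/18
  (Z=1, X=1, Y=2) weight 1/18
  (Z=1, X=2, Y=2) weight 1/18
  (Z=1, X=3, Y=2) weight 1/18
  (Z=2, X=0, Y=1) weight 1/72
  (Z=2, X=1, Y=1) weight 1/72
  (Z=2, X=2, Y=1) weight 1/72
  (Z=2, X=3, Y=1) weight 1/72
Group by Z:
  weight(Z=1) = 2/9
  weight(Z=2) = 1/18
Total weight = 2/9 + 1/18 = 5/18
P(Z=1 | obs) = 2/9 / 5/18 = 4/5
P(Z=2 | obs) = 1/18 / 5/18 = 1/5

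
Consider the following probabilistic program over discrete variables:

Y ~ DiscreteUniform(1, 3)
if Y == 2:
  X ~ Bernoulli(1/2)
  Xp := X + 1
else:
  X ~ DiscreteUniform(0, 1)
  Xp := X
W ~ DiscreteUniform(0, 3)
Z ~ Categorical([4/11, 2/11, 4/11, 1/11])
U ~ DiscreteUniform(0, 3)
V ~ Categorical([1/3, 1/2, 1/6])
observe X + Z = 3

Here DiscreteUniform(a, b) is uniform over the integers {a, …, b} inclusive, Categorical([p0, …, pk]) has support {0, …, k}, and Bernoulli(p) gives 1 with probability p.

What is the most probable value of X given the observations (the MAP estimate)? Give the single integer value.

argmax_v P(X = v | obs) = 1

Enumerate traces; 288 have nonzero weight after conditioning:
  (Y=1, X=0, W=0, Z=3, U=0, V=0) weight 1/3168
  (Y=1, X=0, W=0, Z=3, U=0, V=1) weight 1/2112
  (Y=1, X=0, W=0, Z=3, U=0, V=2) weight 1/6336
  (Y=1, X=0, W=0, Z=3, U=1, V=0) weight 1/3168
  (Y=1, X=0, W=0, Z=3, U=1, V=1) weight 1/2112
  (Y=1, X=0, W=0, Z=3, U=1, V=2) weight 1/6336
  (Y=1, X=0, W=0, Z=3, U=2, V=0) weight 1/3168
  (Y=1, X=0, W=0, Z=3, U=2, V=1) weight 1/2112
  (Y=1, X=1, W=0, Z=2, U=0, V=0) weight 1/792
  … 279 more
Group by X:
  weight(X=0) = 1/22
  weight(X=1) = 2/11
Total weight = 1/22 + 2/11 = 5/22
P(X=0 | obs) = 1/22 / 5/22 = 1/5
P(X=1 | obs) = 2/11 / 5/22 = 4/5
argmax = 1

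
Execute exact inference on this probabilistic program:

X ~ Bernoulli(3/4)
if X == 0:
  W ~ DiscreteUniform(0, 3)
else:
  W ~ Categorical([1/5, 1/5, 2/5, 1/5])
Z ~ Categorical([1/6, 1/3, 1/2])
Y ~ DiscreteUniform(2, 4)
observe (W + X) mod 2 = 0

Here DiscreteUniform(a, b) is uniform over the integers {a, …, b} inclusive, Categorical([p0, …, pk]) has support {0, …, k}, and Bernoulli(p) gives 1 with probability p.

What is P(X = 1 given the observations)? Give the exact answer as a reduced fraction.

P(X = 1 | obs) = 12/17

Enumerate traces; 36 have nonzero weight after conditioning:
  (X=0, W=0, Z=0, Y=2) weight 1/288
  (X=0, W=0, Z=0, Y=3) weight 1/288
  (X=0, W=0, Z=0, Y=4) weight 1/288
  (X=0, W=0, Z=1, Y=2) weight 1/144
  (X=0, W=0, Z=1, Y=3) weight 1/144
  (X=0, W=0, Z=1, Y=4) weight 1/144
  (X=0, W=0, Z=2, Y=2) weight 1/96
  (X=0, W=0, Z=2, Y=3) weight 1/96
  (X=1, W=1, Z=0, Y=2) weight 1/120
  … 27 more
Group by X:
  weight(X=0) = 1/8
  weight(X=1) = 3/10
Total weight = 1/8 + 3/10 = 17/40
P(X=0 | obs) = 1/8 / 17/40 = 5/17
P(X=1 | obs) = 3/10 / 17/40 = 12/17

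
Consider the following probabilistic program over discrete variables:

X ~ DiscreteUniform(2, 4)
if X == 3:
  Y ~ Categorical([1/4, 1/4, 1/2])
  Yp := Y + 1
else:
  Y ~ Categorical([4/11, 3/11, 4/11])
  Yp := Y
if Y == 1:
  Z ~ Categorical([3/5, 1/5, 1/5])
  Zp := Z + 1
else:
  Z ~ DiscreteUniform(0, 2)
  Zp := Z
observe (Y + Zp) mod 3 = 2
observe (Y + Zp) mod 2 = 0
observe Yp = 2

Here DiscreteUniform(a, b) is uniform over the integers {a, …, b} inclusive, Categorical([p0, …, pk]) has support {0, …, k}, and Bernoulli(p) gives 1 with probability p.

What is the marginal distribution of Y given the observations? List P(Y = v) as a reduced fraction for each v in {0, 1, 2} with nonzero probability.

Enumerate traces; 3 have nonzero weight after conditioning:
  (X=2, Y=2, Z=0) weight 4/99
  (X=3, Y=1, Z=0) weight 1/20
  (X=4, Y=2, Z=0) weight 4/99
Group by Y:
  weight(Y=1) = 1/20
  weight(Y=2) = 8/99
Total weight = 1/20 + 8/99 = 259/1980
P(Y=1 | obs) = 1/20 / 259/1980 = 99/259
P(Y=2 | obs) = 8/99 / 259/1980 = 160/259

P(Y=1) = 99/259, P(Y=2) = 160/259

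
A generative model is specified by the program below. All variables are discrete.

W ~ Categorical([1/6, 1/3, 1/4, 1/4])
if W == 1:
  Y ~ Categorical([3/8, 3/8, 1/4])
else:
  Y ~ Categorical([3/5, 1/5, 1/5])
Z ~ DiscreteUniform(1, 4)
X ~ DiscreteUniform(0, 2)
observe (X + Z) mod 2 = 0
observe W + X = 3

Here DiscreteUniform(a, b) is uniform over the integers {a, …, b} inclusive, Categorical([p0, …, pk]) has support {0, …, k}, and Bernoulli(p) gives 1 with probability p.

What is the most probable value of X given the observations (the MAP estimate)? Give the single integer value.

Enumerate traces; 18 have nonzero weight after conditioning:
  (W=1, Y=0, Z=2, X=2) weight 1/96
  (W=1, Y=0, Z=4, X=2) weight 1/96
  (W=1, Y=1, Z=2, X=2) weight 1/96
  (W=1, Y=1, Z=4, X=2) weight 1/96
  (W=1, Y=2, Z=2, X=2) weight 1/144
  (W=1, Y=2, Z=4, X=2) weight 1/144
  (W=2, Y=0, Z=1, X=1) weight 1/80
  (W=2, Y=0, Z=3, X=1) weight 1/80
  (W=3, Y=0, Z=2, X=0) weight 1/80
  … 9 more
Group by X:
  weight(X=0) = 1/24
  weight(X=1) = 1/24
  weight(X=2) = 1/18
Total weight = 1/24 + 1/24 + 1/18 = 5/36
P(X=0 | obs) = 1/24 / 5/36 = 3/10
P(X=1 | obs) = 1/24 / 5/36 = 3/10
P(X=2 | obs) = 1/18 / 5/36 = 2/5
argmax = 2

argmax_v P(X = v | obs) = 2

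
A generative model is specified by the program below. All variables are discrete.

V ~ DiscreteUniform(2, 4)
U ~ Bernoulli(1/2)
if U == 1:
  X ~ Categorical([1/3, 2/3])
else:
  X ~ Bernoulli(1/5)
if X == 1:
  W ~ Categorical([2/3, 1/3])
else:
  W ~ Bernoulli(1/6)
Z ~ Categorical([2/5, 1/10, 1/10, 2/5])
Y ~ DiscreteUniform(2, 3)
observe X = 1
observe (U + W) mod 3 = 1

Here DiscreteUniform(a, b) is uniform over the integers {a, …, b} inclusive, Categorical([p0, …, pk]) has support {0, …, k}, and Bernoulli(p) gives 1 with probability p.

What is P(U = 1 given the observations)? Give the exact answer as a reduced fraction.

Enumerate traces; 48 have nonzero weight after conditioning:
  (V=2, U=0, X=1, W=1, Z=0, Y=2) weight 1/450
  (V=2, U=0, X=1, W=1, Z=0, Y=3) weight 1/450
  (V=2, U=0, X=1, W=1, Z=1, Y=2) weight 1/1800
  (V=2, U=0, X=1, W=1, Z=1, Y=3) weight 1/1800
  (V=2, U=0, X=1, W=1, Z=2, Y=2) weight 1/1800
  (V=2, U=0, X=1, W=1, Z=2, Y=3) weight 1/1800
  (V=2, U=0, X=1, W=1, Z=3, Y=2) weight 1/450
  (V=2, U=0, X=1, W=1, Z=3, Y=3) weight 1/450
  (V=2, U=1, X=1, W=0, Z=0, Y=2) weight 2/135
  … 39 more
Group by U:
  weight(U=0) = 1/30
  weight(U=1) = 2/9
Total weight = 1/30 + 2/9 = 23/90
P(U=0 | obs) = 1/30 / 23/90 = 3/23
P(U=1 | obs) = 2/9 / 23/90 = 20/23

P(U = 1 | obs) = 20/23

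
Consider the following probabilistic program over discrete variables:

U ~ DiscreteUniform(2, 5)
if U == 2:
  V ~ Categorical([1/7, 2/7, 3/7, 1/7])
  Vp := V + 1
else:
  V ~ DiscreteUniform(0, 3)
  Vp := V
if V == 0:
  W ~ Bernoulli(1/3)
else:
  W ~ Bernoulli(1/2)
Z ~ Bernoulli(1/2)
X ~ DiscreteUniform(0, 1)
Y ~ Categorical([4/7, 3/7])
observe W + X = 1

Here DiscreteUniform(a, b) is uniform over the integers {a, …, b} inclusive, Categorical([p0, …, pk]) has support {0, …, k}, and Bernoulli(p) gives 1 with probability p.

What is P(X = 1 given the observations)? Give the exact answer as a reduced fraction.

Enumerate traces; 128 have nonzero weight after conditioning:
  (U=2, V=0, W=0, Z=0, X=1, Y=0) weight 1/294
  (U=2, V=0, W=0, Z=0, X=1, Y=1) weight 1/392
  (U=2, V=0, W=0, Z=1, X=1, Y=0) weight 1/294
  (U=2, V=0, W=0, Z=1, X=1, Y=1) weight 1/392
  (U=2, V=0, W=1, Z=0, X=0, Y=0) weight 1/588
  (U=2, V=0, W=1, Z=0, X=0, Y=1) weight 1/784
  (U=2, V=0, W=1, Z=1, X=0, Y=0) weight 1/588
  (U=2, V=0, W=1, Z=1, X=0, Y=1) weight 1/784
  … 120 more
Group by X:
  weight(X=0) = 311/1344
  weight(X=1) = 361/1344
Total weight = 311/1344 + 361/1344 = 1/2
P(X=0 | obs) = 311/1344 / 1/2 = 311/672
P(X=1 | obs) = 361/1344 / 1/2 = 361/672

P(X = 1 | obs) = 361/672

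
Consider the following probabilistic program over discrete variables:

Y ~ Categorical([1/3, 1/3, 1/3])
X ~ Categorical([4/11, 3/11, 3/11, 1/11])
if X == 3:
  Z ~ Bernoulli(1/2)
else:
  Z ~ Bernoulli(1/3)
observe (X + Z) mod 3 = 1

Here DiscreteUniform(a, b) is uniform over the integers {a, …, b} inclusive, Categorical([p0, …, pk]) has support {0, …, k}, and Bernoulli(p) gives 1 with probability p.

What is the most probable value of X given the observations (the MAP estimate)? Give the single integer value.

argmax_v P(X = v | obs) = 1

Enumerate traces; 9 have nonzero weight after conditioning:
  (Y=0, X=0, Z=1) weight 4/99
  (Y=0, X=1, Z=0) weight 2/33
  (Y=0, X=3, Z=1) weight 1/66
  (Y=1, X=0, Z=1) weight 4/99
  (Y=1, X=1, Z=0) weight 2/33
  (Y=1, X=3, Z=1) weight 1/66
  (Y=2, X=0, Z=1) weight 4/99
  (Y=2, X=1, Z=0) weight 2/33
  … 1 more
Group by X:
  weight(X=0) = 4/33
  weight(X=1) = 2/11
  weight(X=3) = 1/22
Total weight = 4/33 + 2/11 + 1/22 = 23/66
P(X=0 | obs) = 4/33 / 23/66 = 8/23
P(X=1 | obs) = 2/11 / 23/66 = 12/23
P(X=3 | obs) = 1/22 / 23/66 = 3/23
argmax = 1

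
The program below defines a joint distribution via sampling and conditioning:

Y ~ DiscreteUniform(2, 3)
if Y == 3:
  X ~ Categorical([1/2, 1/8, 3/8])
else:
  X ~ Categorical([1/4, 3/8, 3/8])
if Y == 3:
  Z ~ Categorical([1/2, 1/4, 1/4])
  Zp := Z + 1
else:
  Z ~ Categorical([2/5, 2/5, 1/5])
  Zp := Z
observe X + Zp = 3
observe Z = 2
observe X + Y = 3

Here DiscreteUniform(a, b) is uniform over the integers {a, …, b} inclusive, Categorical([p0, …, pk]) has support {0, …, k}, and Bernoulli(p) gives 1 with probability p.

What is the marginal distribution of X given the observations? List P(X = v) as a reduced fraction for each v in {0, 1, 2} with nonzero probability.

P(X=0) = 5/8, P(X=1) = 3/8

Enumerate traces; 2 have nonzero weight after conditioning:
  (Y=2, X=1, Z=2) weight 3/80
  (Y=3, X=0, Z=2) weight 1/16
Group by X:
  weight(X=0) = 1/16
  weight(X=1) = 3/80
Total weight = 1/16 + 3/80 = 1/10
P(X=0 | obs) = 1/16 / 1/10 = 5/8
P(X=1 | obs) = 3/80 / 1/10 = 3/8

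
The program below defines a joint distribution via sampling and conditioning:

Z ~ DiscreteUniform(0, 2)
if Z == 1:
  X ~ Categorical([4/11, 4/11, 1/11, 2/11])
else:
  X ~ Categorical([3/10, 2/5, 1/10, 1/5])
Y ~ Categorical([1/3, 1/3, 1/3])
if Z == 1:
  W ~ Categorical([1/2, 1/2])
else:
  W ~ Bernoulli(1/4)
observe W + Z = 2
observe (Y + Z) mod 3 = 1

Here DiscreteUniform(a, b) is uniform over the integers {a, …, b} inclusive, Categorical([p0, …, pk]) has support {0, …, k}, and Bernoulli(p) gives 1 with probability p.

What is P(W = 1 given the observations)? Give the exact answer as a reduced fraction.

Enumerate traces; 8 have nonzero weight after conditioning:
  (Z=1, X=0, Y=0, W=1) weight 2/99
  (Z=1, X=1, Y=0, W=1) weight 2/99
  (Z=1, X=2, Y=0, W=1) weight 1/198
  (Z=1, X=3, Y=0, W=1) weight 1/99
  (Z=2, X=0, Y=2, W=0) weight 1/40
  (Z=2, X=1, Y=2, W=0) weight 1/30
  (Z=2, X=2, Y=2, W=0) weight 1/120
  (Z=2, X=3, Y=2, W=0) weight 1/60
Group by W:
  weight(W=0) = 1/12
  weight(W=1) = 1/18
Total weight = 1/12 + 1/18 = 5/36
P(W=0 | obs) = 1/12 / 5/36 = 3/5
P(W=1 | obs) = 1/18 / 5/36 = 2/5

P(W = 1 | obs) = 2/5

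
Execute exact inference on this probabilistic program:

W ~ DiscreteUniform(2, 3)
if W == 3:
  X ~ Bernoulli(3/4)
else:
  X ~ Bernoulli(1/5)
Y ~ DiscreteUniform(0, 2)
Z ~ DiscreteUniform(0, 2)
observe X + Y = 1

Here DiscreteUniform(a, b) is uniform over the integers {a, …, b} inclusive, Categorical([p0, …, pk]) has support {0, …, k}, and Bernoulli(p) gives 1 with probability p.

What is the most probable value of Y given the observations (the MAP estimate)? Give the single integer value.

Enumerate traces; 12 have nonzero weight after conditioning:
  (W=2, X=0, Y=1, Z=0) weight 2/45
  (W=2, X=0, Y=1, Z=1) weight 2/45
  (W=2, X=0, Y=1, Z=2) weight 2/45
  (W=2, X=1, Y=0, Z=0) weight 1/90
  (W=2, X=1, Y=0, Z=1) weight 1/90
  (W=2, X=1, Y=0, Z=2) weight 1/90
  (W=3, X=0, Y=1, Z=0) weight 1/72
  (W=3, X=0, Y=1, Z=1) weight 1/72
  … 4 more
Group by Y:
  weight(Y=0) = 19/120
  weight(Y=1) = 7/40
Total weight = 19/120 + 7/40 = 1/3
P(Y=0 | obs) = 19/120 / 1/3 = 19/40
P(Y=1 | obs) = 7/40 / 1/3 = 21/40
argmax = 1

argmax_v P(Y = v | obs) = 1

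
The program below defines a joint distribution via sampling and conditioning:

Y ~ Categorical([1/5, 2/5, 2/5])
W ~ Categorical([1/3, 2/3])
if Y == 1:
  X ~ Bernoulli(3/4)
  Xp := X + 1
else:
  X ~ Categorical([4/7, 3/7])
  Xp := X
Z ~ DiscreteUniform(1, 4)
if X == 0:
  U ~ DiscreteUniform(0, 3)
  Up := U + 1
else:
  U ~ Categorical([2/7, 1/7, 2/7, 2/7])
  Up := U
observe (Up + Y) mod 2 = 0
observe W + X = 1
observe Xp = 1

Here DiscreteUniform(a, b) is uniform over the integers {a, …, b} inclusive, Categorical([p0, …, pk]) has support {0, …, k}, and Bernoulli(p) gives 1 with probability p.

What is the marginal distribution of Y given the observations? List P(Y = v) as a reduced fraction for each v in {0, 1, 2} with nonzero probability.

P(Y=0) = 24/121, P(Y=1) = 49/121, P(Y=2) = 48/121

Enumerate traces; 24 have nonzero weight after conditioning:
  (Y=0, W=0, X=1, Z=1, U=0) weight 1/490
  (Y=0, W=0, X=1, Z=1, U=2) weight 1/490
  (Y=0, W=0, X=1, Z=2, U=0) weight 1/490
  (Y=0, W=0, X=1, Z=2, U=2) weight 1/490
  (Y=0, W=0, X=1, Z=3, U=0) weight 1/490
  (Y=0, W=0, X=1, Z=3, U=2) weight 1/490
  (Y=0, W=0, X=1, Z=4, U=0) weight 1/490
  (Y=0, W=0, X=1, Z=4, U=2) weight 1/490
  (Y=1, W=1, X=0, Z=1, U=0) weight 1/240
  (Y=2, W=0, X=1, Z=1, U=0) weight 1/245
  … 14 more
Group by Y:
  weight(Y=0) = 4/245
  weight(Y=1) = 1/30
  weight(Y=2) = 8/245
Total weight = 4/245 + 1/30 + 8/245 = 121/1470
P(Y=0 | obs) = 4/245 / 121/1470 = 24/121
P(Y=1 | obs) = 1/30 / 121/1470 = 49/121
P(Y=2 | obs) = 8/245 / 121/1470 = 48/121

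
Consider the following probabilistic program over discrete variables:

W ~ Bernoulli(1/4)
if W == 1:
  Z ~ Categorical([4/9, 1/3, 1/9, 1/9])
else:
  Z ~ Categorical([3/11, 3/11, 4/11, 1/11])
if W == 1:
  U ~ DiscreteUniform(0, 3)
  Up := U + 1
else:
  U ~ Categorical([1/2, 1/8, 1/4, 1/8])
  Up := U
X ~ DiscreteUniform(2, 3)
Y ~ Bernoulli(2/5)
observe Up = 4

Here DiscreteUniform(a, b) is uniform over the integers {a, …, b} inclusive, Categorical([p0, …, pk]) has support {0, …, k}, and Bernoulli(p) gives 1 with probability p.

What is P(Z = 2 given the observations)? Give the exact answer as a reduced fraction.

Enumerate traces; 16 have nonzero weight after conditioning:
  (W=1, Z=0, U=3, X=2, Y=0) weight 1/120
  (W=1, Z=0, U=3, X=2, Y=1) weight 1/180
  (W=1, Z=0, U=3, X=3, Y=0) weight 1/120
  (W=1, Z=0, U=3, X=3, Y=1) weight 1/180
  (W=1, Z=1, U=3, X=2, Y=0) weight 1/160
  (W=1, Z=1, U=3, X=2, Y=1) weight 1/240
  (W=1, Z=1, U=3, X=3, Y=0) weight 1/160
  (W=1, Z=1, U=3, X=3, Y=1) weight 1/240
  (W=1, Z=2, U=3, X=2, Y=0) weight 1/480
  (W=1, Z=3, U=3, X=2, Y=0) weight 1/480
  … 6 more
Group by Z:
  weight(Z=0) = 1/36
  weight(Z=1) = 1/48
  weight(Z=2) = 1/144
  weight(Z=3) = 1/144
Total weight = 1/36 + 1/48 + 1/144 + 1/144 = 1/16
P(Z=0 | obs) = 1/36 / 1/16 = 4/9
P(Z=1 | obs) = 1/48 / 1/16 = 1/3
P(Z=2 | obs) = 1/144 / 1/16 = 1/9
P(Z=3 | obs) = 1/144 / 1/16 = 1/9

P(Z = 2 | obs) = 1/9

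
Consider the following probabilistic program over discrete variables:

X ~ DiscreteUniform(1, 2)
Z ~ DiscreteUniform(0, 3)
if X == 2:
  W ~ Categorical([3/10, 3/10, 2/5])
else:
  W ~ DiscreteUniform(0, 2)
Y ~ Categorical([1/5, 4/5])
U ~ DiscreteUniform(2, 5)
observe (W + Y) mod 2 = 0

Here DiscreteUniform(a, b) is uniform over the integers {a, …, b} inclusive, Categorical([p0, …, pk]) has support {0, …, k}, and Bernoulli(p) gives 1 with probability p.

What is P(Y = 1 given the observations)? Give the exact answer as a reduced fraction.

P(Y = 1 | obs) = 76/117

Enumerate traces; 96 have nonzero weight after conditioning:
  (X=1, Z=0, W=0, Y=0, U=2) weight 1/480
  (X=1, Z=0, W=0, Y=0, U=3) weight 1/480
  (X=1, Z=0, W=0, Y=0, U=4) weight 1/480
  (X=1, Z=0, W=0, Y=0, U=5) weight 1/480
  (X=1, Z=0, W=1, Y=1, U=2) weight 1/120
  (X=1, Z=0, W=1, Y=1, U=3) weight 1/120
  (X=1, Z=0, W=1, Y=1, U=4) weight 1/120
  (X=1, Z=0, W=1, Y=1, U=5) weight 1/120
  … 88 more
Group by Y:
  weight(Y=0) = 41/300
  weight(Y=1) = 19/75
Total weight = 41/300 + 19/75 = 39/100
P(Y=0 | obs) = 41/300 / 39/100 = 41/117
P(Y=1 | obs) = 19/75 / 39/100 = 76/117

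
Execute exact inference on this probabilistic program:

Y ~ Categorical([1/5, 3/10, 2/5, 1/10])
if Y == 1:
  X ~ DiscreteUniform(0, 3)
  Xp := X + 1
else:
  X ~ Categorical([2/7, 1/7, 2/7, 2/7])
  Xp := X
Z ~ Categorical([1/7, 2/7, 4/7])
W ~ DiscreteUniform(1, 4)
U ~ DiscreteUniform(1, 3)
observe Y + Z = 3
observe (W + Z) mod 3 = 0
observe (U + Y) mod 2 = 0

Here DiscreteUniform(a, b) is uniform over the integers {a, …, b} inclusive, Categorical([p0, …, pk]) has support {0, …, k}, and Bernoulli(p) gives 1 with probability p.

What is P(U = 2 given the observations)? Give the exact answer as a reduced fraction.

Enumerate traces; 28 have nonzero weight after conditioning:
  (Y=1, X=0, Z=2, W=1, U=1) weight 1/280
  (Y=1, X=0, Z=2, W=1, U=3) weight 1/280
  (Y=1, X=0, Z=2, W=4, U=1) weight 1/280
  (Y=1, X=0, Z=2, W=4, U=3) weight 1/280
  (Y=1, X=1, Z=2, W=1, U=1) weight 1/280
  (Y=1, X=1, Z=2, W=1, U=3) weight 1/280
  (Y=1, X=1, Z=2, W=4, U=1) weight 1/280
  (Y=1, X=1, Z=2, W=4, U=3) weight 1/280
  (Y=2, X=0, Z=1, W=2, U=2) weight 2/735
  … 19 more
Group by U:
  weight(U=1) = 5/168
  weight(U=2) = 1/105
  weight(U=3) = 5/168
Total weight = 5/168 + 1/105 + 5/168 = 29/420
P(U=1 | obs) = 5/168 / 29/420 = 25/58
P(U=2 | obs) = 1/105 / 29/420 = 4/29
P(U=3 | obs) = 5/168 / 29/420 = 25/58

P(U = 2 | obs) = 4/29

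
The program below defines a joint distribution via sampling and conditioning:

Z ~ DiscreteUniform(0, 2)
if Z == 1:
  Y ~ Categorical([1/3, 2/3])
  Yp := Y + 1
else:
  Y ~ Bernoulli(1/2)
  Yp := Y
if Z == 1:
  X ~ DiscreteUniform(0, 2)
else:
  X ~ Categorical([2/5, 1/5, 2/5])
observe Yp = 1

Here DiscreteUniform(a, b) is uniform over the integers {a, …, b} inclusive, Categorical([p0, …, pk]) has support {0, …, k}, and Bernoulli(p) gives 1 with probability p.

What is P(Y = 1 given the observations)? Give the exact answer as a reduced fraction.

P(Y = 1 | obs) = 3/4

Enumerate traces; 9 have nonzero weight after conditioning:
  (Z=0, Y=1, X=0) weight 1/15
  (Z=0, Y=1, X=1) weight 1/30
  (Z=0, Y=1, X=2) weight 1/15
  (Z=1, Y=0, X=0) weight 1/27
  (Z=1, Y=0, X=1) weight 1/27
  (Z=1, Y=0, X=2) weight 1/27
  (Z=2, Y=1, X=0) weight 1/15
  (Z=2, Y=1, X=1) weight 1/30
  … 1 more
Group by Y:
  weight(Y=0) = 1/9
  weight(Y=1) = 1/3
Total weight = 1/9 + 1/3 = 4/9
P(Y=0 | obs) = 1/9 / 4/9 = 1/4
P(Y=1 | obs) = 1/3 / 4/9 = 3/4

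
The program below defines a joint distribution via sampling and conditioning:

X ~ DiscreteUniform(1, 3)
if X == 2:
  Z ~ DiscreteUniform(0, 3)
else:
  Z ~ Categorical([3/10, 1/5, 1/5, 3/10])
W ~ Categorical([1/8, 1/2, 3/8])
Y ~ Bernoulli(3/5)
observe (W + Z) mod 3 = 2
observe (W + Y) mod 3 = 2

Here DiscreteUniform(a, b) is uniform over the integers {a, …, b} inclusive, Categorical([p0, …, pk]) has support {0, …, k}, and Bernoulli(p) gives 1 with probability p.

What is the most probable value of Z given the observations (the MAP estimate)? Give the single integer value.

argmax_v P(Z = v | obs) = 1

Enumerate traces; 9 have nonzero weight after conditioning:
  (X=1, Z=0, W=2, Y=0) weight 3/200
  (X=1, Z=1, W=1, Y=1) weight 1/50
  (X=1, Z=3, W=2, Y=0) weight 3/200
  (X=2, Z=0, W=2, Y=0) weight 1/80
  (X=2, Z=1, W=1, Y=1) weight 1/40
  (X=2, Z=3, W=2, Y=0) weight 1/80
  (X=3, Z=0, W=2, Y=0) weight 3/200
  (X=3, Z=1, W=1, Y=1) weight 1/50
  … 1 more
Group by Z:
  weight(Z=0) = 17/400
  weight(Z=1) = 13/200
  weight(Z=3) = 17/400
Total weight = 17/400 + 13/200 + 17/400 = 3/20
P(Z=0 | obs) = 17/400 / 3/20 = 17/60
P(Z=1 | obs) = 13/200 / 3/20 = 13/30
P(Z=3 | obs) = 17/400 / 3/20 = 17/60
argmax = 1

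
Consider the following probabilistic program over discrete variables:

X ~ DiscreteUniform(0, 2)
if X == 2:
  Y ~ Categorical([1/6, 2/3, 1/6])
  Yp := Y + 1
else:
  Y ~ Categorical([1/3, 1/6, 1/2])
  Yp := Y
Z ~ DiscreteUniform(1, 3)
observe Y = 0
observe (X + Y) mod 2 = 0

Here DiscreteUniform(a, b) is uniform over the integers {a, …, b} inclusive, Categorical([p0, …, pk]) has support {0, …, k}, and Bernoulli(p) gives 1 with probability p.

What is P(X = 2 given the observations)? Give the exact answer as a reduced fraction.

Enumerate traces; 6 have nonzero weight after conditioning:
  (X=0, Y=0, Z=1) weight 1/27
  (X=0, Y=0, Z=2) weight 1/27
  (X=0, Y=0, Z=3) weight 1/27
  (X=2, Y=0, Z=1) weight 1/54
  (X=2, Y=0, Z=2) weight 1/54
  (X=2, Y=0, Z=3) weight 1/54
Group by X:
  weight(X=0) = 1/9
  weight(X=2) = 1/18
Total weight = 1/9 + 1/18 = 1/6
P(X=0 | obs) = 1/9 / 1/6 = 2/3
P(X=2 | obs) = 1/18 / 1/6 = 1/3

P(X = 2 | obs) = 1/3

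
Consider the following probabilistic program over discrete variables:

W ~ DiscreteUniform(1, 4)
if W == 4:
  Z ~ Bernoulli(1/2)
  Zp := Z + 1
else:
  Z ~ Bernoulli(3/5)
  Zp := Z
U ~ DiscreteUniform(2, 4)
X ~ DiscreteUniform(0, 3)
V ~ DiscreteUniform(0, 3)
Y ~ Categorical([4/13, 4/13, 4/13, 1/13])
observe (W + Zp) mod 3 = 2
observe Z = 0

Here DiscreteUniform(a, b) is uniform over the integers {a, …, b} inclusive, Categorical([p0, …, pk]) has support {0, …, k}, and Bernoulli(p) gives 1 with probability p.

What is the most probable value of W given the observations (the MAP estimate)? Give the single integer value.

Enumerate traces; 384 have nonzero weight after conditioning:
  (W=2, Z=0, U=2, X=0, V=0, Y=0) weight 1/1560
  (W=2, Z=0, U=2, X=0, V=0, Y=1) weight 1/1560
  (W=2, Z=0, U=2, X=0, V=0, Y=2) weight 1/1560
  (W=2, Z=0, U=2, X=0, V=0, Y=3) weight 1/6240
  (W=2, Z=0, U=2, X=0, V=1, Y=0) weight 1/1560
  (W=2, Z=0, U=2, X=0, V=1, Y=1) weight 1/1560
  (W=2, Z=0, U=2, X=0, V=1, Y=2) weight 1/1560
  (W=2, Z=0, U=2, X=0, V=1, Y=3) weight 1/6240
  (W=4, Z=0, U=2, X=0, V=0, Y=0) weight 1/1248
  … 375 more
Group by W:
  weight(W=2) = 1/10
  weight(W=4) = 1/8
Total weight = 1/10 + 1/8 = 9/40
P(W=2 | obs) = 1/10 / 9/40 = 4/9
P(W=4 | obs) = 1/8 / 9/40 = 5/9
argmax = 4

argmax_v P(W = v | obs) = 4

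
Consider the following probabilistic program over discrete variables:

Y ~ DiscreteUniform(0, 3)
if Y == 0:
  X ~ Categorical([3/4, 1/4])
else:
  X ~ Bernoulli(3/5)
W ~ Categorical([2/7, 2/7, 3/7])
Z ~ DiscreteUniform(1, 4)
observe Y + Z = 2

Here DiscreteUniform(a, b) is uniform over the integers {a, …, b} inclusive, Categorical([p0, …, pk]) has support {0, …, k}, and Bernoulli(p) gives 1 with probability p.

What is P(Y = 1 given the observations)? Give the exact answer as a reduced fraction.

Enumerate traces; 12 have nonzero weight after conditioning:
  (Y=0, X=0, W=0, Z=2) weight 3/224
  (Y=0, X=0, W=1, Z=2) weight 3/224
  (Y=0, X=0, W=2, Z=2) weight 9/448
  (Y=0, X=1, W=0, Z=2) weight 1/224
  (Y=0, X=1, W=1, Z=2) weight 1/224
  (Y=0, X=1, W=2, Z=2) weight 3/448
  (Y=1, X=0, W=0, Z=1) weight 1/140
  (Y=1, X=0, W=1, Z=1) weight 1/140
  … 4 more
Group by Y:
  weight(Y=0) = 1/16
  weight(Y=1) = 1/16
Total weight = 1/16 + 1/16 = 1/8
P(Y=0 | obs) = 1/16 / 1/8 = 1/2
P(Y=1 | obs) = 1/16 / 1/8 = 1/2

P(Y = 1 | obs) = 1/2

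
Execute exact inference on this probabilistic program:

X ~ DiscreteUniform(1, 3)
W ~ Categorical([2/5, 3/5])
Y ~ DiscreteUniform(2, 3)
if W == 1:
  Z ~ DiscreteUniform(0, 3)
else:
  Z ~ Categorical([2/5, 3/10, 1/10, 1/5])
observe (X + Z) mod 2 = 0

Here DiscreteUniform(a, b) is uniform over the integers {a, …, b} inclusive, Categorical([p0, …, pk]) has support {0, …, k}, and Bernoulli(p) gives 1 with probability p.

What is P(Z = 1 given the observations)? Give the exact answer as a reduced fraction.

Enumerate traces; 24 have nonzero weight after conditioning:
  (X=1, W=0, Y=2, Z=1) weight 1/50
  (X=1, W=0, Y=2, Z=3) weight 1/75
  (X=1, W=0, Y=3, Z=1) weight 1/50
  (X=1, W=0, Y=3, Z=3) weight 1/75
  (X=1, W=1, Y=2, Z=1) weight 1/40
  (X=1, W=1, Y=2, Z=3) weight 1/40
  (X=1, W=1, Y=3, Z=1) weight 1/40
  (X=1, W=1, Y=3, Z=3) weight 1/40
  (X=2, W=0, Y=2, Z=0) weight 2/75
  (X=2, W=0, Y=2, Z=2) weight 1/150
  … 14 more
Group by Z:
  weight(Z=0) = 31/300
  weight(Z=1) = 9/50
  weight(Z=2) = 19/300
  weight(Z=3) = 23/150
Total weight = 31/300 + 9/50 + 19/300 + 23/150 = 1/2
P(Z=0 | obs) = 31/300 / 1/2 = 31/150
P(Z=1 | obs) = 9/50 / 1/2 = 9/25
P(Z=2 | obs) = 19/300 / 1/2 = 19/150
P(Z=3 | obs) = 23/150 / 1/2 = 23/75

P(Z = 1 | obs) = 9/25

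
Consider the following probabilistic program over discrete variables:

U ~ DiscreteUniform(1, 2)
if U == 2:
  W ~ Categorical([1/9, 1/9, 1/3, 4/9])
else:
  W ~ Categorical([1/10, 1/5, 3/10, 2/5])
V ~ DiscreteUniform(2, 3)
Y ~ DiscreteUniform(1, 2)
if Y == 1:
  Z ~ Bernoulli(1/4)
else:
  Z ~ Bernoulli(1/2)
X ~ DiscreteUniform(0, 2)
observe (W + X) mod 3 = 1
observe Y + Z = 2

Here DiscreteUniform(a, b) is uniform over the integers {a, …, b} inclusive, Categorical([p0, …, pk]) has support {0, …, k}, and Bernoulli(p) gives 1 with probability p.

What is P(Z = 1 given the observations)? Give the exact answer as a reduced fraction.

Enumerate traces; 32 have nonzero weight after conditioning:
  (U=1, W=0, V=2, Y=1, Z=1, X=1) weight 1/960
  (U=1, W=0, V=2, Y=2, Z=0, X=1) weight 1/480
  (U=1, W=0, V=3, Y=1, Z=1, X=1) weight 1/960
  (U=1, W=0, V=3, Y=2, Z=0, X=1) weight 1/480
  (U=1, W=1, V=2, Y=1, Z=1, X=0) weight 1/480
  (U=1, W=1, V=2, Y=2, Z=0, X=0) weight 1/240
  (U=1, W=1, V=3, Y=1, Z=1, X=0) weight 1/480
  (U=1, W=1, V=3, Y=2, Z=0, X=0) weight 1/240
  … 24 more
Group by Z:
  weight(Z=0) = 1/12
  weight(Z=1) = 1/24
Total weight = 1/12 + 1/24 = 1/8
P(Z=0 | obs) = 1/12 / 1/8 = 2/3
P(Z=1 | obs) = 1/24 / 1/8 = 1/3

P(Z = 1 | obs) = 1/3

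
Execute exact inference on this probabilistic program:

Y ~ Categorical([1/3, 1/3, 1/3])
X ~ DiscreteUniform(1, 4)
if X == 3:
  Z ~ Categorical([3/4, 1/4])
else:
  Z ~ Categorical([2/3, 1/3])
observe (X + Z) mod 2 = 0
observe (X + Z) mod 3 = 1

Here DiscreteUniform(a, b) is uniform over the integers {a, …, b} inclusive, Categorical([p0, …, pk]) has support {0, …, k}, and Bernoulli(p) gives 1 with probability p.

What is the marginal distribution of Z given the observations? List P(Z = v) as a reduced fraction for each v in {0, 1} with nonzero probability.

P(Z=0) = 8/11, P(Z=1) = 3/11

Enumerate traces; 6 have nonzero weight after conditioning:
  (Y=0, X=3, Z=1) weight 1/48
  (Y=0, X=4, Z=0) weight 1/18
  (Y=1, X=3, Z=1) weight 1/48
  (Y=1, X=4, Z=0) weight 1/18
  (Y=2, X=3, Z=1) weight 1/48
  (Y=2, X=4, Z=0) weight 1/18
Group by Z:
  weight(Z=0) = 1/6
  weight(Z=1) = 1/16
Total weight = 1/6 + 1/16 = 11/48
P(Z=0 | obs) = 1/6 / 11/48 = 8/11
P(Z=1 | obs) = 1/16 / 11/48 = 3/11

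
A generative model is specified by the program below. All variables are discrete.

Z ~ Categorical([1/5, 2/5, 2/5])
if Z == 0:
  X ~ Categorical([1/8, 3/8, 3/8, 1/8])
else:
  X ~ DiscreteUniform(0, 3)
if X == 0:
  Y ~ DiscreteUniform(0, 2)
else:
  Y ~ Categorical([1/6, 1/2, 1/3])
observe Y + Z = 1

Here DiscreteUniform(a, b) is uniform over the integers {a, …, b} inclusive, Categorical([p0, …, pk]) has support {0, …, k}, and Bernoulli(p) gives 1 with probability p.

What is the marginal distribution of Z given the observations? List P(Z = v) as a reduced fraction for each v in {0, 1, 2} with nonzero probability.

P(Z=0) = 23/43, P(Z=1) = 20/43

Enumerate traces; 8 have nonzero weight after conditioning:
  (Z=0, X=0, Y=1) weight 1/120
  (Z=0, X=1, Y=1) weight 3/80
  (Z=0, X=2, Y=1) weight 3/80
  (Z=0, X=3, Y=1) weight 1/80
  (Z=1, X=0, Y=0) weight 1/30
  (Z=1, X=1, Y=0) weight 1/60
  (Z=1, X=2, Y=0) weight 1/60
  (Z=1, X=3, Y=0) weight 1/60
Group by Z:
  weight(Z=0) = 23/240
  weight(Z=1) = 1/12
Total weight = 23/240 + 1/12 = 43/240
P(Z=0 | obs) = 23/240 / 43/240 = 23/43
P(Z=1 | obs) = 1/12 / 43/240 = 20/43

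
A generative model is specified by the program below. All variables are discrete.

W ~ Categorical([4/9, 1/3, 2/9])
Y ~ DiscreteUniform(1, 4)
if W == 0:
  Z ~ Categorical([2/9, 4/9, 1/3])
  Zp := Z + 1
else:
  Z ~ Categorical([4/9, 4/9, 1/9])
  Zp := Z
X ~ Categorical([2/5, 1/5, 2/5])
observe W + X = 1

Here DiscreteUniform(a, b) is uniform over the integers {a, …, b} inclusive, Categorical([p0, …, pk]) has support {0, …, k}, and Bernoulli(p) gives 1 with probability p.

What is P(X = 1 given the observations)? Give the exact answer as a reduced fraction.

Enumerate traces; 24 have nonzero weight after conditioning:
  (W=0, Y=1, Z=0, X=1) weight 2/405
  (W=0, Y=1, Z=1, X=1) weight 4/405
  (W=0, Y=1, Z=2, X=1) weight 1/135
  (W=0, Y=2, Z=0, X=1) weight 2/405
  (W=0, Y=2, Z=1, X=1) weight 4/405
  (W=0, Y=2, Z=2, X=1) weight 1/135
  (W=0, Y=3, Z=0, X=1) weight 2/405
  (W=0, Y=3, Z=1, X=1) weight 4/405
  (W=1, Y=1, Z=0, X=0) weight 2/135
  … 15 more
Group by X:
  weight(X=0) = 2/15
  weight(X=1) = 4/45
Total weight = 2/15 + 4/45 = 2/9
P(X=0 | obs) = 2/15 / 2/9 = 3/5
P(X=1 | obs) = 4/45 / 2/9 = 2/5

P(X = 1 | obs) = 2/5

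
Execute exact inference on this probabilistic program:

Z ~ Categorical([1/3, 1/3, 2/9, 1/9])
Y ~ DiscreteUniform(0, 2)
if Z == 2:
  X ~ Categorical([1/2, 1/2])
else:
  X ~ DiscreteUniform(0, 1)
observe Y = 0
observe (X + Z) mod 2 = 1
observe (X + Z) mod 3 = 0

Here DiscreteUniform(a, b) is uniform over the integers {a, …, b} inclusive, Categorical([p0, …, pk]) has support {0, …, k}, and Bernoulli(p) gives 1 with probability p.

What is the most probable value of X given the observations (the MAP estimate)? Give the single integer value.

Enumerate traces; 2 have nonzero weight after conditioning:
  (Z=2, Y=0, X=1) weight 1/27
  (Z=3, Y=0, X=0) weight 1/54
Group by X:
  weight(X=0) = 1/54
  weight(X=1) = 1/27
Total weight = 1/54 + 1/27 = 1/18
P(X=0 | obs) = 1/54 / 1/18 = 1/3
P(X=1 | obs) = 1/27 / 1/18 = 2/3
argmax = 1

argmax_v P(X = v | obs) = 1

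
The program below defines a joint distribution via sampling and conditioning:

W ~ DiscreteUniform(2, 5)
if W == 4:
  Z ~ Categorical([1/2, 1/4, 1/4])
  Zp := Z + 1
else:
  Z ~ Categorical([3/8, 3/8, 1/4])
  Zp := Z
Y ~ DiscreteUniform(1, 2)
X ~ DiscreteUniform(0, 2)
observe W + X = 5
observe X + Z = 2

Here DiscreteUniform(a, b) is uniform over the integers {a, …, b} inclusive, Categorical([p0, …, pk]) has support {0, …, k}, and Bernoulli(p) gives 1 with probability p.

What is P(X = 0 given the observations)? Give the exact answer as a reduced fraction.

Enumerate traces; 6 have nonzero weight after conditioning:
  (W=3, Z=0, Y=1, X=2) weight 1/64
  (W=3, Z=0, Y=2, X=2) weight 1/64
  (W=4, Z=1, Y=1, X=1) weight 1/96
  (W=4, Z=1, Y=2, X=1) weight 1/96
  (W=5, Z=2, Y=1, X=0) weight 1/96
  (W=5, Z=2, Y=2, X=0) weight 1/96
Group by X:
  weight(X=0) = 1/48
  weight(X=1) = 1/48
  weight(X=2) = 1/32
Total weight = 1/48 + 1/48 + 1/32 = 7/96
P(X=0 | obs) = 1/48 / 7/96 = 2/7
P(X=1 | obs) = 1/48 / 7/96 = 2/7
P(X=2 | obs) = 1/32 / 7/96 = 3/7

P(X = 0 | obs) = 2/7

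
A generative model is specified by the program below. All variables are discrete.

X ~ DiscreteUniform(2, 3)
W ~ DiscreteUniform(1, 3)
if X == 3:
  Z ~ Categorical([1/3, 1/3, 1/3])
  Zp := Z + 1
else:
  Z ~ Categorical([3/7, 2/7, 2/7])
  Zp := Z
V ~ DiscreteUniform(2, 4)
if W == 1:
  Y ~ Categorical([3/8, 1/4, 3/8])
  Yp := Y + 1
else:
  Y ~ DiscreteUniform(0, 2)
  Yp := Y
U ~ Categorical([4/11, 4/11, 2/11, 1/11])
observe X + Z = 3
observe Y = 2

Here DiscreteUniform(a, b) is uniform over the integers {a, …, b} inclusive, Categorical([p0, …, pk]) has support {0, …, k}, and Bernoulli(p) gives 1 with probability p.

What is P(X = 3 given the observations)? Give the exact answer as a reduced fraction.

P(X = 3 | obs) = 7/13

Enumerate traces; 72 have nonzero weight after conditioning:
  (X=2, W=1, Z=1, V=2, Y=2, U=0) weight 1/462
  (X=2, W=1, Z=1, V=2, Y=2, U=1) weight 1/462
  (X=2, W=1, Z=1, V=2, Y=2, U=2) weight 1/924
  (X=2, W=1, Z=1, V=2, Y=2, U=3) weight 1/1848
  (X=2, W=1, Z=1, V=3, Y=2, U=0) weight 1/462
  (X=2, W=1, Z=1, V=3, Y=2, U=1) weight 1/462
  (X=2, W=1, Z=1, V=3, Y=2, U=2) weight 1/924
  (X=2, W=1, Z=1, V=3, Y=2, U=3) weight 1/1848
  (X=3, W=1, Z=0, V=2, Y=2, U=0) weight 1/396
  … 63 more
Group by X:
  weight(X=2) = 25/504
  weight(X=3) = 25/432
Total weight = 25/504 + 25/432 = 325/3024
P(X=2 | obs) = 25/504 / 325/3024 = 6/13
P(X=3 | obs) = 25/432 / 325/3024 = 7/13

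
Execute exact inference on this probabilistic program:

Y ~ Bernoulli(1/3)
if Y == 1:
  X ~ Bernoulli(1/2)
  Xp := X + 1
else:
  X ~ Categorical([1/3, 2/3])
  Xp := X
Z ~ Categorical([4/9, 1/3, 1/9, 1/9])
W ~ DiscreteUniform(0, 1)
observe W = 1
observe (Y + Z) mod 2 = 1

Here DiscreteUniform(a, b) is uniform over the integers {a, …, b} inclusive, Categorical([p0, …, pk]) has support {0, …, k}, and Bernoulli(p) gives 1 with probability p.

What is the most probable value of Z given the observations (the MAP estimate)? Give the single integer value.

argmax_v P(Z = v | obs) = 1

Enumerate traces; 8 have nonzero weight after conditioning:
  (Y=0, X=0, Z=1, W=1) weight 1/27
  (Y=0, X=0, Z=3, W=1) weight 1/81
  (Y=0, X=1, Z=1, W=1) weight 2/27
  (Y=0, X=1, Z=3, W=1) weight 2/81
  (Y=1, X=0, Z=0, W=1) weight 1/27
  (Y=1, X=0, Z=2, W=1) weight 1/108
  (Y=1, X=1, Z=0, W=1) weight 1/27
  (Y=1, X=1, Z=2, W=1) weight 1/108
Group by Z:
  weight(Z=0) = 2/27
  weight(Z=1) = 1/9
  weight(Z=2) = 1/54
  weight(Z=3) = 1/27
Total weight = 2/27 + 1/9 + 1/54 + 1/27 = 13/54
P(Z=0 | obs) = 2/27 / 13/54 = 4/13
P(Z=1 | obs) = 1/9 / 13/54 = 6/13
P(Z=2 | obs) = 1/54 / 13/54 = 1/13
P(Z=3 | obs) = 1/27 / 13/54 = 2/13
argmax = 1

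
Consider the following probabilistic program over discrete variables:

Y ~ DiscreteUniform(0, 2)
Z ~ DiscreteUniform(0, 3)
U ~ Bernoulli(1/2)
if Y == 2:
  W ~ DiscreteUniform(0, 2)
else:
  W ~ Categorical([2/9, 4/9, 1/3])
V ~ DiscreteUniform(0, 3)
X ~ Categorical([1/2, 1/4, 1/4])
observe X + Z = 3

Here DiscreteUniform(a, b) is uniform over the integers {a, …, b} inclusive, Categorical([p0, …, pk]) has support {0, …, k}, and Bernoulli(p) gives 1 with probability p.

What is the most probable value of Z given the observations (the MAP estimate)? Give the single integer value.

argmax_v P(Z = v | obs) = 3

Enumerate traces; 216 have nonzero weight after conditioning:
  (Y=0, Z=1, U=0, W=0, V=0, X=2) weight 1/1728
  (Y=0, Z=1, U=0, W=0, V=1, X=2) weight 1/1728
  (Y=0, Z=1, U=0, W=0, V=2, X=2) weight 1/1728
  (Y=0, Z=1, U=0, W=0, V=3, X=2) weight 1/1728
  (Y=0, Z=1, U=0, W=1, V=0, X=2) weight 1/864
  (Y=0, Z=1, U=0, W=1, V=1, X=2) weight 1/864
  (Y=0, Z=1, U=0, W=1, V=2, X=2) weight 1/864
  (Y=0, Z=1, U=0, W=1, V=3, X=2) weight 1/864
  (Y=0, Z=2, U=0, W=0, V=0, X=1) weight 1/1728
  (Y=0, Z=3, U=0, W=0, V=0, X=0) weight 1/864
  … 206 more
Group by Z:
  weight(Z=1) = 1/16
  weight(Z=2) = 1/16
  weight(Z=3) = 1/8
Total weight = 1/16 + 1/16 + 1/8 = 1/4
P(Z=1 | obs) = 1/16 / 1/4 = 1/4
P(Z=2 | obs) = 1/16 / 1/4 = 1/4
P(Z=3 | obs) = 1/8 / 1/4 = 1/2
argmax = 3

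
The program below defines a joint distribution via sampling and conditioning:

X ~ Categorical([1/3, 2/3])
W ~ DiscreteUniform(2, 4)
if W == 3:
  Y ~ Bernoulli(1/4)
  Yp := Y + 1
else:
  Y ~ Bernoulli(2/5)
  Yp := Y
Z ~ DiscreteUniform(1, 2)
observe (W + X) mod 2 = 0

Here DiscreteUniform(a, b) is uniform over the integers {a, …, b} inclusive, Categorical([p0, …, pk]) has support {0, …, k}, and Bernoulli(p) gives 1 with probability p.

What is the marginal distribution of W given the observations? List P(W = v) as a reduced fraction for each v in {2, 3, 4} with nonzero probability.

Enumerate traces; 12 have nonzero weight after conditioning:
  (X=0, W=2, Y=0, Z=1) weight 1/30
  (X=0, W=2, Y=0, Z=2) weight 1/30
  (X=0, W=2, Y=1, Z=1) weight 1/45
  (X=0, W=2, Y=1, Z=2) weight 1/45
  (X=0, W=4, Y=0, Z=1) weight 1/30
  (X=0, W=4, Y=0, Z=2) weight 1/30
  (X=0, W=4, Y=1, Z=1) weight 1/45
  (X=0, W=4, Y=1, Z=2) weight 1/45
  (X=1, W=3, Y=0, Z=1) weight 1/12
  … 3 more
Group by W:
  weight(W=2) = 1/9
  weight(W=3) = 2/9
  weight(W=4) = 1/9
Total weight = 1/9 + 2/9 + 1/9 = 4/9
P(W=2 | obs) = 1/9 / 4/9 = 1/4
P(W=3 | obs) = 2/9 / 4/9 = 1/2
P(W=4 | obs) = 1/9 / 4/9 = 1/4

P(W=2) = 1/4, P(W=3) = 1/2, P(W=4) = 1/4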